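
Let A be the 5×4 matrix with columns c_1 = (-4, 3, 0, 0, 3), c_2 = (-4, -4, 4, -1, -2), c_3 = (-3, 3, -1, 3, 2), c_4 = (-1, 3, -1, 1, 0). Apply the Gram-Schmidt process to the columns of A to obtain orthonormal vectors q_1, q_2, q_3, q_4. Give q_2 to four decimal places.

q_1 = c_1/‖c_1‖ = (-4, 3, 0, 0, 3)/5.8310 = (-0.6860, 0.5145, 0.0000, 0.0000, 0.5145).
r_{12} = q_1·c_2 = -0.3430.
u_2 = c_2 + 0.3430·q_1 = (-4.2353, -3.8235, 4.0000, -1.0000, -1.8235).
‖u_2‖ = 7.2720, so q_2 = (-0.5824, -0.5258, 0.5501, -0.1375, -0.2508).

q_2 = (-0.5824, -0.5258, 0.5501, -0.1375, -0.2508)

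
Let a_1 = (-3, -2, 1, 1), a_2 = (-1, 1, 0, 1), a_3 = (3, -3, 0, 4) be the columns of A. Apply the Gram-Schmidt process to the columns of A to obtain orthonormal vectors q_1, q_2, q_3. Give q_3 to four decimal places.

q_3 = (0.4809, -0.3306, -0.0301, 0.8115)

q_1 = a_1/‖a_1‖ = (-3, -2, 1, 1)/3.8730 = (-0.7746, -0.5164, 0.2582, 0.2582).
r_{12} = q_1·a_2 = 0.5164.
u_2 = a_2 − 0.5164·q_1 = (-0.6000, 1.2667, -0.1333, 0.8667).
‖u_2‖ = 1.6533, so q_2 = (-0.3629, 0.7662, -0.0806, 0.5242).
r_{13} = q_1·a_3 = 0.2582; r_{23} = q_2·a_3 = -1.2904.
u_3 = a_3 − 0.2582·q_1 + 1.2904·q_2 = (2.7317, -1.8780, -0.1707, 4.6098).
‖u_3‖ = 5.6805, so q_3 = (0.4809, -0.3306, -0.0301, 0.8115).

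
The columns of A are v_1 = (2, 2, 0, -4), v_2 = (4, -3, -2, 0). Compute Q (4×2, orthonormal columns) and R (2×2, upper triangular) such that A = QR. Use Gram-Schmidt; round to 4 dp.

v_1 = (2, 2, 0, -4); ‖v_1‖ = 4.8990, so e_1 = (0.4082, 0.4082, 0.0000, -0.8165).
e_1·v_2 = 0.4082·4 + 0.4082·(-3) + 0.0000·(-2) + (-0.8165)·0 = 0.4082.
u_2 = v_2 − 0.4082·e_1 = (3.8333, -3.1667, -2.0000, 0.3333).
‖u_2‖ = 5.3697, so e_2 = (0.7139, -0.5897, -0.3725, 0.0621).

Q = [[0.4082, 0.7139], [0.4082, -0.5897], [0.0000, -0.3725], [-0.8165, 0.0621]], R = [[4.8990, 0.4082], [0.0000, 5.3697]]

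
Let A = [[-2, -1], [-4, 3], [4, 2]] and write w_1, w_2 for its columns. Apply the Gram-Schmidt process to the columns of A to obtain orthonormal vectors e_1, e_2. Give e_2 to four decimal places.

e_2 = (-0.2981, 0.7454, 0.5963)

e_1 = w_1/‖w_1‖ = (-2, -4, 4)/6.0000 = (-0.3333, -0.6667, 0.6667).
r_{12} = e_1·w_2 = -0.3333.
u_2 = w_2 + 0.3333·e_1 = (-1.1111, 2.7778, 2.2222).
‖u_2‖ = 3.7268, so e_2 = (-0.2981, 0.7454, 0.5963).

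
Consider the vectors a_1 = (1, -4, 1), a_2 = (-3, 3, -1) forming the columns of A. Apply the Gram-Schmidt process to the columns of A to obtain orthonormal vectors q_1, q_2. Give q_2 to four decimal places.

q_2 = (-0.9658, -0.2542, -0.0508)

a_1 = (1, -4, 1); ‖a_1‖ = 4.2426, so q_1 = (0.2357, -0.9428, 0.2357).
q_1·a_2 = 0.2357·(-3) + (-0.9428)·3 + 0.2357·(-1) = -3.7712.
u_2 = a_2 + 3.7712·q_1 = (-2.1111, -0.5556, -0.1111).
‖u_2‖ = 2.1858, so q_2 = (-0.9658, -0.2542, -0.0508).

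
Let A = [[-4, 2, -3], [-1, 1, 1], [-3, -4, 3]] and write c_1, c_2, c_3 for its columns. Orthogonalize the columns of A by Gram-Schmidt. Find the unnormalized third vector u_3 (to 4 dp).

c_1 = (-4, -1, -3); ‖c_1‖ = 5.0990, so q_1 = (-0.7845, -0.1961, -0.5883).
q_1·c_2 = (-0.7845)·2 + (-0.1961)·1 + (-0.5883)·(-4) = 0.5883.
u_2 = c_2 − 0.5883·q_1 = (2.4615, 1.1154, -3.6538).
‖u_2‖ = 4.5447, so q_2 = (0.5416, 0.2454, -0.8040).
q_1·c_3 = (-0.7845)·(-3) + (-0.1961)·1 + (-0.5883)·3 = 0.3922; q_2·c_3 = 0.5416·(-3) + 0.2454·1 + (-0.8040)·3 = -3.7914.
u_3 = c_3 − 0.3922·q_1 + 3.7914·q_2 = (-0.6387, 2.0074, 0.1825).

u_3 = (-0.6387, 2.0074, 0.1825)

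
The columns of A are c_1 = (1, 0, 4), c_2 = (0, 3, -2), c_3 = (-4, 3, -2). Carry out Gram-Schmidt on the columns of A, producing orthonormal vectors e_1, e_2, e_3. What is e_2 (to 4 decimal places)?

e_1 = c_1/‖c_1‖ = (1, 0, 4)/4.1231 = (0.2425, 0.0000, 0.9701).
r_{12} = e_1·c_2 = -1.9403.
u_2 = c_2 + 1.9403·e_1 = (0.4706, 3.0000, -0.1176).
‖u_2‖ = 3.0390, so e_2 = (0.1549, 0.9872, -0.0387).

e_2 = (0.1549, 0.9872, -0.0387)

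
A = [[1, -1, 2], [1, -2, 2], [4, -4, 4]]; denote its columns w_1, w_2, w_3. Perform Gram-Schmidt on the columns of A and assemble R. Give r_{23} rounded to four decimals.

w_1 = (1, 1, 4); ‖w_1‖ = 4.2426, so e_1 = (0.2357, 0.2357, 0.9428).
e_1·w_2 = 0.2357·(-1) + 0.2357·(-2) + 0.9428·(-4) = -4.4783.
u_2 = w_2 + 4.4783·e_1 = (0.0556, -0.9444, 0.2222).
‖u_2‖ = 0.9718, so e_2 = (0.0572, -0.9718, 0.2287).
r_{23} = e_2·w_3 = -0.9147.

r_{23} = -0.9147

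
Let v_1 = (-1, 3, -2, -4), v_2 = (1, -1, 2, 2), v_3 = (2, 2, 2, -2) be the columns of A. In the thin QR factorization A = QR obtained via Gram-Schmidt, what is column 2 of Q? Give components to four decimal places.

e_2 = (0.3853, 0.4954, 0.7707, -0.1101)

v_1 = (-1, 3, -2, -4); ‖v_1‖ = 5.4772, so e_1 = (-0.1826, 0.5477, -0.3651, -0.7303).
e_1·v_2 = (-0.1826)·1 + 0.5477·(-1) + (-0.3651)·2 + (-0.7303)·2 = -2.9212.
u_2 = v_2 + 2.9212·e_1 = (0.4667, 0.6000, 0.9333, -0.1333).
‖u_2‖ = 1.2111, so e_2 = (0.3853, 0.4954, 0.7707, -0.1101).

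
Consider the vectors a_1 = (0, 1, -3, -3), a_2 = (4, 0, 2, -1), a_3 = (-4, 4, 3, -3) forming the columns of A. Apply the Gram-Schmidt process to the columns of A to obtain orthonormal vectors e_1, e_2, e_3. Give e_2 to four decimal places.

e_1 = a_1/‖a_1‖ = (0, 1, -3, -3)/4.3589 = (0.0000, 0.2294, -0.6882, -0.6882).
r_{12} = e_1·a_2 = -0.6882.
u_2 = a_2 + 0.6882·e_1 = (4.0000, 0.1579, 1.5263, -1.4737).
‖u_2‖ = 4.5306, so e_2 = (0.8829, 0.0349, 0.3369, -0.3253).

e_2 = (0.8829, 0.0349, 0.3369, -0.3253)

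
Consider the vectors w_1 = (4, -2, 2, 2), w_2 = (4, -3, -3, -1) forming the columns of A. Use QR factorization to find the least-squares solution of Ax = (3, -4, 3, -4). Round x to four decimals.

x = (0.4643, 0.3571)

e_1 = w_1/‖w_1‖ = (4, -2, 2, 2)/5.2915 = (0.7559, -0.3780, 0.3780, 0.3780).
r_{12} = e_1·w_2 = 2.6458.
u_2 = w_2 − 2.6458·e_1 = (2.0000, -2.0000, -4.0000, -2.0000).
‖u_2‖ = 5.2915, so e_2 = (0.3780, -0.3780, -0.7559, -0.3780).
Qᵀb = (3.4017, 1.8898).
Back-substitute: x_2 = 1.8898/5.2915 = 0.3571.
x_1 = (3.4017 − 2.6458·0.3571)/5.2915 = 0.4643.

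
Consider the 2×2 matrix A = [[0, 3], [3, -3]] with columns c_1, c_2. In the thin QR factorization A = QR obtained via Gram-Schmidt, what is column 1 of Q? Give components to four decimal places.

q_1 = (0.0000, 1.0000)

c_1 = (0, 3); ‖c_1‖ = 3.0000, so q_1 = (0.0000, 1.0000).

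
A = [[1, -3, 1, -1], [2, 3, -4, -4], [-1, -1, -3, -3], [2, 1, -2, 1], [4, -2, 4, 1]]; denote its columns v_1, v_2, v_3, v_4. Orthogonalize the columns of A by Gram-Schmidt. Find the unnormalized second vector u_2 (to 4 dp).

u_2 = (-2.9231, 3.1538, -1.0769, 1.1538, -1.6923)

v_1 = (1, 2, -1, 2, 4); ‖v_1‖ = 5.0990, so e_1 = (0.1961, 0.3922, -0.1961, 0.3922, 0.7845).
e_1·v_2 = 0.1961·(-3) + 0.3922·3 + (-0.1961)·(-1) + 0.3922·1 + 0.7845·(-2) = -0.3922.
u_2 = v_2 + 0.3922·e_1 = (-2.9231, 3.1538, -1.0769, 1.1538, -1.6923).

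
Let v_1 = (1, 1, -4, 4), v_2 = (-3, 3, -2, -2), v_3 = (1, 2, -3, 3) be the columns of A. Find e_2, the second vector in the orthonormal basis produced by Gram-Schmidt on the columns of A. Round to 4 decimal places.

e_2 = (-0.5883, 0.5883, -0.3922, -0.3922)

v_1 = (1, 1, -4, 4); ‖v_1‖ = 5.8310, so e_1 = (0.1715, 0.1715, -0.6860, 0.6860).
e_1·v_2 = 0.1715·(-3) + 0.1715·3 + (-0.6860)·(-2) + 0.6860·(-2) = 0.0000.
u_2 = v_2 + 0.0000·e_1 = (-3.0000, 3.0000, -2.0000, -2.0000).
‖u_2‖ = 5.0990, so e_2 = (-0.5883, 0.5883, -0.3922, -0.3922).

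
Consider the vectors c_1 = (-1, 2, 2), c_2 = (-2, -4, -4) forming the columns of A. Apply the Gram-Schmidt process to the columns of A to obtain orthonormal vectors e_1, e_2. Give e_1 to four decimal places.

c_1 = (-1, 2, 2); ‖c_1‖ = 3.0000, so e_1 = (-0.3333, 0.6667, 0.6667).

e_1 = (-0.3333, 0.6667, 0.6667)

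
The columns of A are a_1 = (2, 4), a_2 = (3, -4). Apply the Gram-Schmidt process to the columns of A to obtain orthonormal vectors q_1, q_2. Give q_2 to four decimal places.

q_1 = a_1/‖a_1‖ = (2, 4)/4.4721 = (0.4472, 0.8944).
r_{12} = q_1·a_2 = -2.2361.
u_2 = a_2 + 2.2361·q_1 = (4.0000, -2.0000).
‖u_2‖ = 4.4721, so q_2 = (0.8944, -0.4472).

q_2 = (0.8944, -0.4472)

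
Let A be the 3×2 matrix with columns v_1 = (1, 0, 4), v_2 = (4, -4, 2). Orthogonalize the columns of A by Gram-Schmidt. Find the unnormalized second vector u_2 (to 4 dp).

u_2 = (3.2941, -4.0000, -0.8235)

v_1 = (1, 0, 4); ‖v_1‖ = 4.1231, so q_1 = (0.2425, 0.0000, 0.9701).
q_1·v_2 = 0.2425·4 + 0.0000·(-4) + 0.9701·2 = 2.9104.
u_2 = v_2 − 2.9104·q_1 = (3.2941, -4.0000, -0.8235).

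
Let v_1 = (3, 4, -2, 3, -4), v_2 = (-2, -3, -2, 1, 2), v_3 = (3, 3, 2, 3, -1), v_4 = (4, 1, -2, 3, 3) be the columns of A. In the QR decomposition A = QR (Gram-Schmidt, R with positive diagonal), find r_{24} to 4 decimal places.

r_{24} = 2.0395

q_1 = v_1/‖v_1‖ = (3, 4, -2, 3, -4)/7.3485 = (0.4082, 0.5443, -0.2722, 0.4082, -0.5443).
r_{12} = q_1·v_2 = -2.5856.
u_2 = v_2 + 2.5856·q_1 = (-0.9444, -1.5926, -2.7037, 2.0556, 0.5926).
‖u_2‖ = 3.9134, so q_2 = (-0.2413, -0.4070, -0.6909, 0.5253, 0.1514).
r_{24} = q_2·v_4 = 2.0395.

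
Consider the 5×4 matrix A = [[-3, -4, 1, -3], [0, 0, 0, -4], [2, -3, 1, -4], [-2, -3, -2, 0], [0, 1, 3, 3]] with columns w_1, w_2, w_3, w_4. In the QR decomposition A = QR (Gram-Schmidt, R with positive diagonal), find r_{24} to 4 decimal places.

r_{24} = 5.1050

w_1 = (-3, 0, 2, -2, 0); ‖w_1‖ = 4.1231, so e_1 = (-0.7276, 0.0000, 0.4851, -0.4851, 0.0000).
e_1·w_2 = (-0.7276)·(-4) + 0.0000·0 + 0.4851·(-3) + (-0.4851)·(-3) + 0.0000·1 = 2.9104.
u_2 = w_2 − 2.9104·e_1 = (-1.8824, 0.0000, -4.4118, -1.5882, 1.0000).
‖u_2‖ = 5.1507, so e_2 = (-0.3655, 0.0000, -0.8565, -0.3084, 0.1941).
r_{24} = e_2·w_4 = 5.1050.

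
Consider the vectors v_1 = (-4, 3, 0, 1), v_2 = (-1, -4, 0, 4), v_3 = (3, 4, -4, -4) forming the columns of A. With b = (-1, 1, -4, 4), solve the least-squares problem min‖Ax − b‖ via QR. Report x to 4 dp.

x = (0.8466, 1.6578, 1.0949)

v_1 = (-4, 3, 0, 1); ‖v_1‖ = 5.0990, so e_1 = (-0.7845, 0.5883, 0.0000, 0.1961).
e_1·v_2 = (-0.7845)·(-1) + 0.5883·(-4) + 0.0000·0 + 0.1961·4 = -0.7845.
u_2 = v_2 + 0.7845·e_1 = (-1.6154, -3.5385, 0.0000, 4.1538).
‖u_2‖ = 5.6907, so e_2 = (-0.2839, -0.6218, 0.0000, 0.7299).
e_1·v_3 = (-0.7845)·3 + 0.5883·4 + 0.0000·(-4) + 0.1961·(-4) = -0.7845; e_2·v_3 = (-0.2839)·3 + (-0.6218)·4 + 0.0000·(-4) + 0.7299·(-4) = -6.2585.
u_3 = v_3 + 0.7845·e_1 + 6.2585·e_2 = (0.6081, 0.5701, -4.0000, 0.7221).
‖u_3‖ = 4.1492, so e_3 = (0.1466, 0.1374, -0.9640, 0.1740).
Qᵀb = (2.1573, 2.5818, 4.5431).
Back-substitute: x_3 = 4.5431/4.1492 = 1.0949.
x_2 = (2.5818 + 6.2585·1.0949)/5.6907 = 1.6578.
x_1 = (2.1573 + 0.7845·1.6578 + 0.7845·1.0949)/5.0990 = 0.8466.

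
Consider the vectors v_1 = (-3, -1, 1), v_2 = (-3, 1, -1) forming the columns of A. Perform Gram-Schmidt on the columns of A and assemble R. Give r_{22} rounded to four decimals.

r_{22} = 2.5584

q_1 = v_1/‖v_1‖ = (-3, -1, 1)/3.3166 = (-0.9045, -0.3015, 0.3015).
r_{12} = q_1·v_2 = 2.1106.
u_2 = v_2 − 2.1106·q_1 = (-1.0909, 1.6364, -1.6364).
r_{22} = ‖u_2‖ = 2.5584.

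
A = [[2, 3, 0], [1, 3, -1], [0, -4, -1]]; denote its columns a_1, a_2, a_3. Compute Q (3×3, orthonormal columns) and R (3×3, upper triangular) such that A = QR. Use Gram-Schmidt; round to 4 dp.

Q = [[0.8944, -0.1422, 0.4240], [0.4472, 0.2844, -0.8480], [0.0000, -0.9481, -0.3180]], R = [[2.2361, 4.0249, -0.4472], [0.0000, 4.2190, 0.6637], [0.0000, 0.0000, 1.1660]]

a_1 = (2, 1, 0); ‖a_1‖ = 2.2361, so q_1 = (0.8944, 0.4472, 0.0000).
q_1·a_2 = 0.8944·3 + 0.4472·3 + 0.0000·(-4) = 4.0249.
u_2 = a_2 − 4.0249·q_1 = (-0.6000, 1.2000, -4.0000).
‖u_2‖ = 4.2190, so q_2 = (-0.1422, 0.2844, -0.9481).
q_1·a_3 = 0.8944·0 + 0.4472·(-1) + 0.0000·(-1) = -0.4472; q_2·a_3 = (-0.1422)·0 + 0.2844·(-1) + (-0.9481)·(-1) = 0.6637.
u_3 = a_3 + 0.4472·q_1 − 0.6637·q_2 = (0.4944, -0.9888, -0.3708).
‖u_3‖ = 1.1660, so q_3 = (0.4240, -0.8480, -0.3180).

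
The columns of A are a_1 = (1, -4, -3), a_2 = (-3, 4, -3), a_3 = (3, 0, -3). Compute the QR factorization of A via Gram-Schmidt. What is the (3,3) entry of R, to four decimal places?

r_{33} = 3.4286

q_1 = a_1/‖a_1‖ = (1, -4, -3)/5.0990 = (0.1961, -0.7845, -0.5883).
r_{12} = q_1·a_2 = -1.9612.
u_2 = a_2 + 1.9612·q_1 = (-2.6154, 2.4615, -4.1538).
‖u_2‖ = 5.4913, so q_2 = (-0.4763, 0.4483, -0.7564).
r_{13} = q_1·a_3 = 2.3534; r_{23} = q_2·a_3 = 0.8405.
u_3 = a_3 − 2.3534·q_1 − 0.8405·q_2 = (2.9388, 1.4694, -0.9796).
r_{33} = ‖u_3‖ = 3.4286.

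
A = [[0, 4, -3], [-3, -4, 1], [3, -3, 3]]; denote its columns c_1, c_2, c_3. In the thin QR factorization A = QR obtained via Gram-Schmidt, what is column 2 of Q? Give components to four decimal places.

c_1 = (0, -3, 3); ‖c_1‖ = 4.2426, so e_1 = (0.0000, -0.7071, 0.7071).
e_1·c_2 = 0.0000·4 + (-0.7071)·(-4) + 0.7071·(-3) = 0.7071.
u_2 = c_2 − 0.7071·e_1 = (4.0000, -3.5000, -3.5000).
‖u_2‖ = 6.3640, so e_2 = (0.6285, -0.5500, -0.5500).

e_2 = (0.6285, -0.5500, -0.5500)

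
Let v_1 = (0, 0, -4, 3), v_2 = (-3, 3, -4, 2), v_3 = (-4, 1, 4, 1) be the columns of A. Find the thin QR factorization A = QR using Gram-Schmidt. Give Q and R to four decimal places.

Q = [[0.0000, -0.6949, -0.4591], [0.0000, 0.6949, -0.2303], [-0.8000, -0.1112, 0.5148], [0.6000, -0.1482, 0.6864]], R = [[5.0000, 4.4000, -2.6000], [0.0000, 4.3174, 2.8814], [0.0000, 0.0000, 4.3518]]

v_1 = (0, 0, -4, 3); ‖v_1‖ = 5.0000, so e_1 = (0.0000, 0.0000, -0.8000, 0.6000).
e_1·v_2 = 0.0000·(-3) + 0.0000·3 + (-0.8000)·(-4) + 0.6000·2 = 4.4000.
u_2 = v_2 − 4.4000·e_1 = (-3.0000, 3.0000, -0.4800, -0.6400).
‖u_2‖ = 4.3174, so e_2 = (-0.6949, 0.6949, -0.1112, -0.1482).
e_1·v_3 = 0.0000·(-4) + 0.0000·1 + (-0.8000)·4 + 0.6000·1 = -2.6000; e_2·v_3 = (-0.6949)·(-4) + 0.6949·1 + (-0.1112)·4 + (-0.1482)·1 = 2.8814.
u_3 = v_3 + 2.6000·e_1 − 2.8814·e_2 = (-1.9979, -1.0021, 2.2403, 2.9871).
‖u_3‖ = 4.3518, so e_3 = (-0.4591, -0.2303, 0.5148, 0.6864).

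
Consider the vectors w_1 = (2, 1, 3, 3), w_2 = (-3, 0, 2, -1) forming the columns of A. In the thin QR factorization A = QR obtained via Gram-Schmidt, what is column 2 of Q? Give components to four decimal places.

e_2 = (-0.7425, 0.0354, 0.6482, -0.1650)

w_1 = (2, 1, 3, 3); ‖w_1‖ = 4.7958, so e_1 = (0.4170, 0.2085, 0.6255, 0.6255).
e_1·w_2 = 0.4170·(-3) + 0.2085·0 + 0.6255·2 + 0.6255·(-1) = -0.6255.
u_2 = w_2 + 0.6255·e_1 = (-2.7391, 0.1304, 2.3913, -0.6087).
‖u_2‖ = 3.6890, so e_2 = (-0.7425, 0.0354, 0.6482, -0.1650).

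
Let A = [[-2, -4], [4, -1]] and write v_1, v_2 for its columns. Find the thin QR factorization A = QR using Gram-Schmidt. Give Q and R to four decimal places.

v_1 = (-2, 4); ‖v_1‖ = 4.4721, so e_1 = (-0.4472, 0.8944).
e_1·v_2 = (-0.4472)·(-4) + 0.8944·(-1) = 0.8944.
u_2 = v_2 − 0.8944·e_1 = (-3.6000, -1.8000).
‖u_2‖ = 4.0249, so e_2 = (-0.8944, -0.4472).

Q = [[-0.4472, -0.8944], [0.8944, -0.4472]], R = [[4.4721, 0.8944], [0.0000, 4.0249]]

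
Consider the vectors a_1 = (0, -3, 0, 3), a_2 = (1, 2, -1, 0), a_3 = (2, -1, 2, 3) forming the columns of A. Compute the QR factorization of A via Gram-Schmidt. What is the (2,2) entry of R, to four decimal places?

r_{22} = 2.0000

a_1 = (0, -3, 0, 3); ‖a_1‖ = 4.2426, so q_1 = (0.0000, -0.7071, 0.0000, 0.7071).
q_1·a_2 = 0.0000·1 + (-0.7071)·2 + 0.0000·(-1) + 0.7071·0 = -1.4142.
u_2 = a_2 + 1.4142·q_1 = (1.0000, 1.0000, -1.0000, 1.0000).
r_{22} = ‖u_2‖ = 2.0000.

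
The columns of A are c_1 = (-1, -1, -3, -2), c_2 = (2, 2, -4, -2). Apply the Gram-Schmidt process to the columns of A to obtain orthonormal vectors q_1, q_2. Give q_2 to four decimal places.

c_1 = (-1, -1, -3, -2); ‖c_1‖ = 3.8730, so q_1 = (-0.2582, -0.2582, -0.7746, -0.5164).
q_1·c_2 = (-0.2582)·2 + (-0.2582)·2 + (-0.7746)·(-4) + (-0.5164)·(-2) = 3.0984.
u_2 = c_2 − 3.0984·q_1 = (2.8000, 2.8000, -1.6000, -0.4000).
‖u_2‖ = 4.2895, so q_2 = (0.6528, 0.6528, -0.3730, -0.0933).

q_2 = (0.6528, 0.6528, -0.3730, -0.0933)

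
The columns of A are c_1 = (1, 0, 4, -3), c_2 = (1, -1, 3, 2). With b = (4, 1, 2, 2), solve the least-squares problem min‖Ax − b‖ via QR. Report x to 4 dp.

x = (-0.0029, 0.8680)

e_1 = c_1/‖c_1‖ = (1, 0, 4, -3)/5.0990 = (0.1961, 0.0000, 0.7845, -0.5883).
r_{12} = e_1·c_2 = 1.3728.
u_2 = c_2 − 1.3728·e_1 = (0.7308, -1.0000, 1.9231, 2.8077).
‖u_2‖ = 3.6215, so e_2 = (0.2018, -0.2761, 0.5310, 0.7753).
Qᵀb = (1.1767, 3.1436).
Back-substitute: x_2 = 3.1436/3.6215 = 0.8680.
x_1 = (1.1767 − 1.3728·0.8680)/5.0990 = -0.0029.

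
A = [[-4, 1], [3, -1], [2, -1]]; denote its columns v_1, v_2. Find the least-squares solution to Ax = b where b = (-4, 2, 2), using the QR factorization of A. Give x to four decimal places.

v_1 = (-4, 3, 2); ‖v_1‖ = 5.3852, so q_1 = (-0.7428, 0.5571, 0.3714).
q_1·v_2 = (-0.7428)·1 + 0.5571·(-1) + 0.3714·(-1) = -1.6713.
u_2 = v_2 + 1.6713·q_1 = (-0.2414, -0.0690, -0.3793).
‖u_2‖ = 0.4549, so q_2 = (-0.5307, -0.1516, -0.8339).
Qᵀb = (4.8281, 0.1516).
Back-substitute: x_2 = 0.1516/0.4549 = 0.3333.
x_1 = (4.8281 + 1.6713·0.3333)/5.3852 = 1.0000.

x = (1.0000, 0.3333)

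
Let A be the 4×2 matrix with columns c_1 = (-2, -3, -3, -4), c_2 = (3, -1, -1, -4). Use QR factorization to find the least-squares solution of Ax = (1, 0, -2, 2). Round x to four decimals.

x = (-0.0779, -0.0649)

c_1 = (-2, -3, -3, -4); ‖c_1‖ = 6.1644, so e_1 = (-0.3244, -0.4867, -0.4867, -0.6489).
e_1·c_2 = (-0.3244)·3 + (-0.4867)·(-1) + (-0.4867)·(-1) + (-0.6489)·(-4) = 2.5955.
u_2 = c_2 − 2.5955·e_1 = (3.8421, 0.2632, 0.2632, -2.3158).
‖u_2‖ = 4.5015, so e_2 = (0.8535, 0.0585, 0.0585, -0.5145).
Qᵀb = (-0.6489, -0.2923).
Back-substitute: x_2 = -0.2923/4.5015 = -0.0649.
x_1 = (-0.6489 − 2.5955·(-0.0649))/6.1644 = -0.0779.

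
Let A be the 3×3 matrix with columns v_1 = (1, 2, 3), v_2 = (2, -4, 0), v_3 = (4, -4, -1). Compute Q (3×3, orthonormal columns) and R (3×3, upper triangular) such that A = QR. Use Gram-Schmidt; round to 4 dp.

v_1 = (1, 2, 3); ‖v_1‖ = 3.7417, so e_1 = (0.2673, 0.5345, 0.8018).
e_1·v_2 = 0.2673·2 + 0.5345·(-4) + 0.8018·0 = -1.6036.
u_2 = v_2 + 1.6036·e_1 = (2.4286, -3.1429, 1.2857).
‖u_2‖ = 4.1748, so e_2 = (0.5817, -0.7528, 0.3080).
e_1·v_3 = 0.2673·4 + 0.5345·(-4) + 0.8018·(-1) = -1.8708; e_2·v_3 = 0.5817·4 + (-0.7528)·(-4) + 0.3080·(-1) = 5.0302.
u_3 = v_3 + 1.8708·e_1 − 5.0302·e_2 = (1.5738, 0.7869, -1.0492).
‖u_3‖ = 2.0486, so e_3 = (0.7682, 0.3841, -0.5121).

Q = [[0.2673, 0.5817, 0.7682], [0.5345, -0.7528, 0.3841], [0.8018, 0.3080, -0.5121]], R = [[3.7417, -1.6036, -1.8708], [0.0000, 4.1748, 5.0302], [0.0000, 0.0000, 2.0486]]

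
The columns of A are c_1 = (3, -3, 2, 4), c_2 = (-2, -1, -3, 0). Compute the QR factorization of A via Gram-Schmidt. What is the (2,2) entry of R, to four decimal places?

r_{22} = 3.4451

c_1 = (3, -3, 2, 4); ‖c_1‖ = 6.1644, so q_1 = (0.4867, -0.4867, 0.3244, 0.6489).
q_1·c_2 = 0.4867·(-2) + (-0.4867)·(-1) + 0.3244·(-3) + 0.6489·0 = -1.4600.
u_2 = c_2 + 1.4600·q_1 = (-1.2895, -1.7105, -2.5263, 0.9474).
r_{22} = ‖u_2‖ = 3.4451.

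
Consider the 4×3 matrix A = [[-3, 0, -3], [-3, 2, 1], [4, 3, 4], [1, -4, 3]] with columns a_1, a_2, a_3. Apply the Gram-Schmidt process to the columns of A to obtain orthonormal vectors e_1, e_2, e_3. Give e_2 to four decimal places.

e_2 = (0.0319, 0.4040, 0.5157, -0.7549)

a_1 = (-3, -3, 4, 1); ‖a_1‖ = 5.9161, so e_1 = (-0.5071, -0.5071, 0.6761, 0.1690).
e_1·a_2 = (-0.5071)·0 + (-0.5071)·2 + 0.6761·3 + 0.1690·(-4) = 0.3381.
u_2 = a_2 − 0.3381·e_1 = (0.1714, 2.1714, 2.7714, -4.0571).
‖u_2‖ = 5.3745, so e_2 = (0.0319, 0.4040, 0.5157, -0.7549).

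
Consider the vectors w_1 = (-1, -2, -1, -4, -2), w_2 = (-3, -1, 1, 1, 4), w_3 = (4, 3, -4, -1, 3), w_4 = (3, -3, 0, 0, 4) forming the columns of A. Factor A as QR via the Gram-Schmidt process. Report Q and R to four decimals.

e_1 = w_1/‖w_1‖ = (-1, -2, -1, -4, -2)/5.0990 = (-0.1961, -0.3922, -0.1961, -0.7845, -0.3922).
r_{12} = e_1·w_2 = -1.5689.
u_2 = w_2 + 1.5689·e_1 = (-3.3077, -1.6154, 0.6923, -0.2308, 3.3846).
‖u_2‖ = 5.0536, so e_2 = (-0.6545, -0.3197, 0.1370, -0.0457, 0.6697).
r_{13} = e_1·w_3 = -1.5689; r_{23} = e_2·w_3 = -2.0701.
u_3 = w_3 + 1.5689·e_1 + 2.0701·e_2 = (2.3373, 1.7229, -4.0241, -2.3253, 3.7711).
‖u_3‖ = 6.6523, so e_3 = (0.3514, 0.2590, -0.6049, -0.3495, 0.5669).
r_{14} = e_1·w_4 = -0.9806; r_{24} = e_2·w_4 = 1.6744; r_{34} = e_3·w_4 = 2.5446.
u_4 = w_4 + 0.9806·e_1 − 1.6744·e_2 − 2.5446·e_3 = (3.0095, -3.5084, 1.1176, 0.1967, 1.0515).
‖u_4‖ = 4.8744, so e_4 = (0.6174, -0.7198, 0.2293, 0.0404, 0.2157).

Q = [[-0.1961, -0.6545, 0.3514, 0.6174], [-0.3922, -0.3197, 0.2590, -0.7198], [-0.1961, 0.1370, -0.6049, 0.2293], [-0.7845, -0.0457, -0.3495, 0.0404], [-0.3922, 0.6697, 0.5669, 0.2157]], R = [[5.0990, -1.5689, -1.5689, -0.9806], [0.0000, 5.0536, -2.0701, 1.6744], [0.0000, 0.0000, 6.6523, 2.5446], [0.0000, 0.0000, 0.0000, 4.8744]]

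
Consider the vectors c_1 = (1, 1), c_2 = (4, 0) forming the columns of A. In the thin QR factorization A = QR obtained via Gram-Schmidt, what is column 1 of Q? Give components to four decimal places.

q_1 = (0.7071, 0.7071)

c_1 = (1, 1); ‖c_1‖ = 1.4142, so q_1 = (0.7071, 0.7071).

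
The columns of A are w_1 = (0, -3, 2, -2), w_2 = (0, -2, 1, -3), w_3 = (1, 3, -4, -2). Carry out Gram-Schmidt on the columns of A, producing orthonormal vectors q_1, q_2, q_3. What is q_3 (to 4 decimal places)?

w_1 = (0, -3, 2, -2); ‖w_1‖ = 4.1231, so q_1 = (0.0000, -0.7276, 0.4851, -0.4851).
q_1·w_2 = 0.0000·0 + (-0.7276)·(-2) + 0.4851·1 + (-0.4851)·(-3) = 3.3955.
u_2 = w_2 − 3.3955·q_1 = (0.0000, 0.4706, -0.6471, -1.3529).
‖u_2‖ = 1.5718, so q_2 = (0.0000, 0.2994, -0.4117, -0.8608).
q_1·w_3 = 0.0000·1 + (-0.7276)·3 + 0.4851·(-4) + (-0.4851)·(-2) = -3.1530; q_2·w_3 = 0.0000·1 + 0.2994·3 + (-0.4117)·(-4) + (-0.8608)·(-2) = 4.2663.
u_3 = w_3 + 3.1530·q_1 − 4.2663·q_2 = (1.0000, -0.5714, -0.7143, 0.1429).
‖u_3‖ = 1.3628, so q_3 = (0.7338, -0.4193, -0.5241, 0.1048).

q_3 = (0.7338, -0.4193, -0.5241, 0.1048)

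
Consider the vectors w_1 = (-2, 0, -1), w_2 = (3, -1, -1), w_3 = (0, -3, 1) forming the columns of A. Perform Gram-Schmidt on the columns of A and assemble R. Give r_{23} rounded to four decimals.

r_{23} = 0.4082

w_1 = (-2, 0, -1); ‖w_1‖ = 2.2361, so e_1 = (-0.8944, 0.0000, -0.4472).
e_1·w_2 = (-0.8944)·3 + 0.0000·(-1) + (-0.4472)·(-1) = -2.2361.
u_2 = w_2 + 2.2361·e_1 = (1.0000, -1.0000, -2.0000).
‖u_2‖ = 2.4495, so e_2 = (0.4082, -0.4082, -0.8165).
r_{23} = e_2·w_3 = 0.4082.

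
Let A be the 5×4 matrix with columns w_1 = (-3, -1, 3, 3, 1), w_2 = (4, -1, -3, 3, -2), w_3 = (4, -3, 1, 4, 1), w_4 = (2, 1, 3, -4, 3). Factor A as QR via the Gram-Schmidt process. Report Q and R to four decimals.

Q = [[-0.5571, 0.4610, 0.6033, 0.3245], [-0.1857, -0.2515, -0.3750, 0.8181], [0.5571, -0.2874, 0.4363, 0.4201], [0.5571, 0.7544, -0.1363, 0.2048], [0.1857, -0.2694, 0.5352, -0.0830]], R = [[5.3852, -2.4140, 1.2999, -1.2999], [0.0000, 5.7595, 5.0591, -4.0173], [0.0000, 0.0000, 3.9644, 4.2916], [0.0000, 0.0000, 0.0000, 1.6594]]

q_1 = w_1/‖w_1‖ = (-3, -1, 3, 3, 1)/5.3852 = (-0.5571, -0.1857, 0.5571, 0.5571, 0.1857).
r_{12} = q_1·w_2 = -2.4140.
u_2 = w_2 + 2.4140·q_1 = (2.6552, -1.4483, -1.6552, 4.3448, -1.5517).
‖u_2‖ = 5.7595, so q_2 = (0.4610, -0.2515, -0.2874, 0.7544, -0.2694).
r_{13} = q_1·w_3 = 1.2999; r_{23} = q_2·w_3 = 5.0591.
u_3 = w_3 − 1.2999·q_1 − 5.0591·q_2 = (2.3919, -1.4865, 1.7297, -0.5405, 2.1216).
‖u_3‖ = 3.9644, so q_3 = (0.6033, -0.3750, 0.4363, -0.1363, 0.5352).
r_{14} = q_1·w_4 = -1.2999; r_{24} = q_2·w_4 = -4.0173; r_{34} = q_3·w_4 = 4.2916.
u_4 = w_4 + 1.2999·q_1 + 4.0173·q_2 − 4.2916·q_3 = (0.5385, 1.3576, 0.6971, 0.3398, -0.1377).
‖u_4‖ = 1.6594, so q_4 = (0.3245, 0.8181, 0.4201, 0.2048, -0.0830).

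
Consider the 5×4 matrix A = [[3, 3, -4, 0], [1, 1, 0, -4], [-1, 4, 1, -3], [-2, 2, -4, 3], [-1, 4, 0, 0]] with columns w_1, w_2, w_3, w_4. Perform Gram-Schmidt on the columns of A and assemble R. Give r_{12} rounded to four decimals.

r_{12} = -0.5000

w_1 = (3, 1, -1, -2, -1); ‖w_1‖ = 4.0000, so e_1 = (0.7500, 0.2500, -0.2500, -0.5000, -0.2500).
r_{12} = e_1·w_2 = -0.5000.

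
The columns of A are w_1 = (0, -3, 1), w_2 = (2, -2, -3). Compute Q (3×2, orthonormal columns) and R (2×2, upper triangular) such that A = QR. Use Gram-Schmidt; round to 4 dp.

w_1 = (0, -3, 1); ‖w_1‖ = 3.1623, so e_1 = (0.0000, -0.9487, 0.3162).
e_1·w_2 = 0.0000·2 + (-0.9487)·(-2) + 0.3162·(-3) = 0.9487.
u_2 = w_2 − 0.9487·e_1 = (2.0000, -1.1000, -3.3000).
‖u_2‖ = 4.0125, so e_2 = (0.4984, -0.2741, -0.8224).

Q = [[0.0000, 0.4984], [-0.9487, -0.2741], [0.3162, -0.8224]], R = [[3.1623, 0.9487], [0.0000, 4.0125]]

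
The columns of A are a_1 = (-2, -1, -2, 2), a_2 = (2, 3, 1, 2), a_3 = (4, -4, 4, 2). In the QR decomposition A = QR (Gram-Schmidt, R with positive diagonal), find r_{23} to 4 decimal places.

a_1 = (-2, -1, -2, 2); ‖a_1‖ = 3.6056, so q_1 = (-0.5547, -0.2774, -0.5547, 0.5547).
q_1·a_2 = (-0.5547)·2 + (-0.2774)·3 + (-0.5547)·1 + 0.5547·2 = -1.3868.
u_2 = a_2 + 1.3868·q_1 = (1.2308, 2.6154, 0.2308, 2.7692).
‖u_2‖ = 4.0096, so q_2 = (0.3070, 0.6523, 0.0576, 0.6906).
r_{23} = q_2·a_3 = 0.2302.

r_{23} = 0.2302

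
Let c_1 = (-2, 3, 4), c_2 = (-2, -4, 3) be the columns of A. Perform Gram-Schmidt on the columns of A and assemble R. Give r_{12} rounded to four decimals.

r_{12} = 0.7428

e_1 = c_1/‖c_1‖ = (-2, 3, 4)/5.3852 = (-0.3714, 0.5571, 0.7428).
r_{12} = e_1·c_2 = 0.7428.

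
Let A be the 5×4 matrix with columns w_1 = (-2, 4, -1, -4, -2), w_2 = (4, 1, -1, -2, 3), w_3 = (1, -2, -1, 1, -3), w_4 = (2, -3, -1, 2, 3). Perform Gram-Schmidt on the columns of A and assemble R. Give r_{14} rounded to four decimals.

r_{14} = -4.5290

w_1 = (-2, 4, -1, -4, -2); ‖w_1‖ = 6.4031, so q_1 = (-0.3123, 0.6247, -0.1562, -0.6247, -0.3123).
r_{14} = q_1·w_4 = -4.5290.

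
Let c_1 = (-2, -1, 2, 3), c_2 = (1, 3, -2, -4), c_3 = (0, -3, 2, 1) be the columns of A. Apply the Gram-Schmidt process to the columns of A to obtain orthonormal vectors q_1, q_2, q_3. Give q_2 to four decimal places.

q_2 = (-0.5685, 0.7817, 0.1421, -0.2132)

q_1 = c_1/‖c_1‖ = (-2, -1, 2, 3)/4.2426 = (-0.4714, -0.2357, 0.4714, 0.7071).
r_{12} = q_1·c_2 = -4.9497.
u_2 = c_2 + 4.9497·q_1 = (-1.3333, 1.8333, 0.3333, -0.5000).
‖u_2‖ = 2.3452, so q_2 = (-0.5685, 0.7817, 0.1421, -0.2132).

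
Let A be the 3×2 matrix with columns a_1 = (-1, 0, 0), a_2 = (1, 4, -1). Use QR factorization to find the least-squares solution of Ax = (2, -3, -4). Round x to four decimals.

x = (-2.4706, -0.4706)

a_1 = (-1, 0, 0); ‖a_1‖ = 1.0000, so e_1 = (-1.0000, 0.0000, 0.0000).
e_1·a_2 = (-1.0000)·1 + 0.0000·4 + 0.0000·(-1) = -1.0000.
u_2 = a_2 + 1.0000·e_1 = (0.0000, 4.0000, -1.0000).
‖u_2‖ = 4.1231, so e_2 = (0.0000, 0.9701, -0.2425).
Qᵀb = (-2.0000, -1.9403).
Back-substitute: x_2 = -1.9403/4.1231 = -0.4706.
x_1 = (-2.0000 + 1.0000·(-0.4706))/1.0000 = -2.4706.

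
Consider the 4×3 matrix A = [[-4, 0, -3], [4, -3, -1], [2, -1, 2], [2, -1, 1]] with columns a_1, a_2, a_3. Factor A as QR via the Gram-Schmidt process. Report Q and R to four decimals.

Q = [[-0.6325, -0.7460, 0.1920], [0.6325, -0.6528, -0.3840], [0.3162, -0.0933, 0.8519], [0.3162, -0.0933, 0.3000]], R = [[6.3246, -2.5298, 2.2136], [0.0000, 2.1448, 2.6110], [0.0000, 0.0000, 1.8118]]

e_1 = a_1/‖a_1‖ = (-4, 4, 2, 2)/6.3246 = (-0.6325, 0.6325, 0.3162, 0.3162).
r_{12} = e_1·a_2 = -2.5298.
u_2 = a_2 + 2.5298·e_1 = (-1.6000, -1.4000, -0.2000, -0.2000).
‖u_2‖ = 2.1448, so e_2 = (-0.7460, -0.6528, -0.0933, -0.0933).
r_{13} = e_1·a_3 = 2.2136; r_{23} = e_2·a_3 = 2.6110.
u_3 = a_3 − 2.2136·e_1 − 2.6110·e_2 = (0.3478, -0.6957, 1.5435, 0.5435).
‖u_3‖ = 1.8118, so e_3 = (0.1920, -0.3840, 0.8519, 0.3000).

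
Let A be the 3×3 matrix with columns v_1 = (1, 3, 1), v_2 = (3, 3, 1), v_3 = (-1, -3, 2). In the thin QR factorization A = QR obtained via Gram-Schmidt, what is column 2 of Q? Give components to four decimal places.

v_1 = (1, 3, 1); ‖v_1‖ = 3.3166, so q_1 = (0.3015, 0.9045, 0.3015).
q_1·v_2 = 0.3015·3 + 0.9045·3 + 0.3015·1 = 3.9196.
u_2 = v_2 − 3.9196·q_1 = (1.8182, -0.5455, -0.1818).
‖u_2‖ = 1.9069, so q_2 = (0.9535, -0.2860, -0.0953).

q_2 = (0.9535, -0.2860, -0.0953)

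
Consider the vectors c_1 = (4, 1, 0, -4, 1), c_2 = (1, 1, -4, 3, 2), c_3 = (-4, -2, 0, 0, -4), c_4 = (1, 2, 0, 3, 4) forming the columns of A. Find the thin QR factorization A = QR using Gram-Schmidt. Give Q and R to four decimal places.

Q = [[0.6860, 0.2887, -0.1468, -0.5718], [0.1715, 0.2085, -0.2024, 0.7042], [0.0000, -0.7271, -0.6590, -0.1127], [-0.6860, 0.4384, -0.3514, -0.3408], [0.1715, 0.3903, -0.6162, 0.2197]], R = [[5.8310, -0.8575, -3.7730, -0.3430], [0.0000, 5.5013, -3.1329, 3.5820], [0.0000, 0.0000, 3.4568, -4.0708], [0.0000, 0.0000, 0.0000, 0.6929]]

c_1 = (4, 1, 0, -4, 1); ‖c_1‖ = 5.8310, so e_1 = (0.6860, 0.1715, 0.0000, -0.6860, 0.1715).
e_1·c_2 = 0.6860·1 + 0.1715·1 + 0.0000·(-4) + (-0.6860)·3 + 0.1715·2 = -0.8575.
u_2 = c_2 + 0.8575·e_1 = (1.5882, 1.1471, -4.0000, 2.4118, 2.1471).
‖u_2‖ = 5.5013, so e_2 = (0.2887, 0.2085, -0.7271, 0.4384, 0.3903).
e_1·c_3 = 0.6860·(-4) + 0.1715·(-2) + 0.0000·0 + (-0.6860)·0 + 0.1715·(-4) = -3.7730; e_2·c_3 = 0.2887·(-4) + 0.2085·(-2) + (-0.7271)·0 + 0.4384·0 + 0.3903·(-4) = -3.1329.
u_3 = c_3 + 3.7730·e_1 + 3.1329·e_2 = (-0.5073, -0.6997, -2.2779, -1.2148, -2.1302).
‖u_3‖ = 3.4568, so e_3 = (-0.1468, -0.2024, -0.6590, -0.3514, -0.6162).
e_1·c_4 = 0.6860·1 + 0.1715·2 + 0.0000·0 + (-0.6860)·3 + 0.1715·4 = -0.3430; e_2·c_4 = 0.2887·1 + 0.2085·2 + (-0.7271)·0 + 0.4384·3 + 0.3903·4 = 3.5820; e_3·c_4 = (-0.1468)·1 + (-0.2024)·2 + (-0.6590)·0 + (-0.3514)·3 + (-0.6162)·4 = -4.0708.
u_4 = c_4 + 0.3430·e_1 − 3.5820·e_2 + 4.0708·e_3 = (-0.3962, 0.4880, -0.0781, -0.2362, 0.1522).
‖u_4‖ = 0.6929, so e_4 = (-0.5718, 0.7042, -0.1127, -0.3408, 0.2197).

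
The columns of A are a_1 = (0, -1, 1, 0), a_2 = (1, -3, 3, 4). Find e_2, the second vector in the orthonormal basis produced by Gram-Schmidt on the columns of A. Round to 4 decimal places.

e_2 = (0.2425, 0.0000, 0.0000, 0.9701)

a_1 = (0, -1, 1, 0); ‖a_1‖ = 1.4142, so e_1 = (0.0000, -0.7071, 0.7071, 0.0000).
e_1·a_2 = 0.0000·1 + (-0.7071)·(-3) + 0.7071·3 + 0.0000·4 = 4.2426.
u_2 = a_2 − 4.2426·e_1 = (1.0000, 0.0000, 0.0000, 4.0000).
‖u_2‖ = 4.1231, so e_2 = (0.2425, 0.0000, 0.0000, 0.9701).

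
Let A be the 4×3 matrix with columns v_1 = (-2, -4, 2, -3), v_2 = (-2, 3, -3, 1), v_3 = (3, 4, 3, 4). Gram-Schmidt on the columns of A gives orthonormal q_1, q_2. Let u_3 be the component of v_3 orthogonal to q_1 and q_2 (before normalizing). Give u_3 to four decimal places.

u_3 = (-1.5532, 1.4915, 2.8404, 0.9404)

v_1 = (-2, -4, 2, -3); ‖v_1‖ = 5.7446, so q_1 = (-0.3482, -0.6963, 0.3482, -0.5222).
q_1·v_2 = (-0.3482)·(-2) + (-0.6963)·3 + 0.3482·(-3) + (-0.5222)·1 = -2.9593.
u_2 = v_2 + 2.9593·q_1 = (-3.0303, 0.9394, -1.9697, -0.5455).
‖u_2‖ = 3.7739, so q_2 = (-0.8030, 0.2489, -0.5219, -0.1445).
q_1·v_3 = (-0.3482)·3 + (-0.6963)·4 + 0.3482·3 + (-0.5222)·4 = -4.8742; q_2·v_3 = (-0.8030)·3 + 0.2489·4 + (-0.5219)·3 + (-0.1445)·4 = -3.5571.
u_3 = v_3 + 4.8742·q_1 + 3.5571·q_2 = (-1.5532, 1.4915, 2.8404, 0.9404).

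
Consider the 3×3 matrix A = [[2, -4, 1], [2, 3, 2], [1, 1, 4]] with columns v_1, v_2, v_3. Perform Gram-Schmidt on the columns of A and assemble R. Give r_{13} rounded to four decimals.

r_{13} = 3.3333

v_1 = (2, 2, 1); ‖v_1‖ = 3.0000, so q_1 = (0.6667, 0.6667, 0.3333).
r_{13} = q_1·v_3 = 3.3333.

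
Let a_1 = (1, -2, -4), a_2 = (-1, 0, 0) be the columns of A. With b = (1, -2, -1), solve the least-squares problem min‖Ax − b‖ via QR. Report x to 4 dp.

a_1 = (1, -2, -4); ‖a_1‖ = 4.5826, so e_1 = (0.2182, -0.4364, -0.8729).
e_1·a_2 = 0.2182·(-1) + (-0.4364)·0 + (-0.8729)·0 = -0.2182.
u_2 = a_2 + 0.2182·e_1 = (-0.9524, -0.0952, -0.1905).
‖u_2‖ = 0.9759, so e_2 = (-0.9759, -0.0976, -0.1952).
Qᵀb = (1.9640, -0.5855).
Back-substitute: x_2 = -0.5855/0.9759 = -0.6000.
x_1 = (1.9640 + 0.2182·(-0.6000))/4.5826 = 0.4000.

x = (0.4000, -0.6000)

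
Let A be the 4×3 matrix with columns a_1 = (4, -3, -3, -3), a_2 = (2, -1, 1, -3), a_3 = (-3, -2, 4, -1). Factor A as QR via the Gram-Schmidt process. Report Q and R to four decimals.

a_1 = (4, -3, -3, -3); ‖a_1‖ = 6.5574, so e_1 = (0.6100, -0.4575, -0.4575, -0.4575).
e_1·a_2 = 0.6100·2 + (-0.4575)·(-1) + (-0.4575)·1 + (-0.4575)·(-3) = 2.5925.
u_2 = a_2 − 2.5925·e_1 = (0.4186, 0.1860, 2.1860, -1.8140).
‖u_2‖ = 2.8773, so e_2 = (0.1455, 0.0647, 0.7597, -0.6304).
e_1·a_3 = 0.6100·(-3) + (-0.4575)·(-2) + (-0.4575)·4 + (-0.4575)·(-1) = -2.2875; e_2·a_3 = 0.1455·(-3) + 0.0647·(-2) + 0.7597·4 + (-0.6304)·(-1) = 3.1036.
u_3 = a_3 + 2.2875·e_1 − 3.1036·e_2 = (-2.0562, -3.2472, 0.5955, -0.0899).
‖u_3‖ = 3.8904, so e_3 = (-0.5285, -0.8347, 0.1531, -0.0231).

Q = [[0.6100, 0.1455, -0.5285], [-0.4575, 0.0647, -0.8347], [-0.4575, 0.7597, 0.1531], [-0.4575, -0.6304, -0.0231]], R = [[6.5574, 2.5925, -2.2875], [0.0000, 2.8773, 3.1036], [0.0000, 0.0000, 3.8904]]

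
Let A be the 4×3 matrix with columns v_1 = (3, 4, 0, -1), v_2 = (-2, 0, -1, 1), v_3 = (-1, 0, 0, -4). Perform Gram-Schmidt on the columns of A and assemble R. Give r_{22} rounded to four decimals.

r_{22} = 2.0286

v_1 = (3, 4, 0, -1); ‖v_1‖ = 5.0990, so q_1 = (0.5883, 0.7845, 0.0000, -0.1961).
q_1·v_2 = 0.5883·(-2) + 0.7845·0 + 0.0000·(-1) + (-0.1961)·1 = -1.3728.
u_2 = v_2 + 1.3728·q_1 = (-1.1923, 1.0769, -1.0000, 0.7308).
r_{22} = ‖u_2‖ = 2.0286.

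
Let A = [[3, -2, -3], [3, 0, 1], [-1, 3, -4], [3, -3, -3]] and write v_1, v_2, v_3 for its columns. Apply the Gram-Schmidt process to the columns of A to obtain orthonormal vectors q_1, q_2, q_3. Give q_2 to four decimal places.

v_1 = (3, 3, -1, 3); ‖v_1‖ = 5.2915, so q_1 = (0.5669, 0.5669, -0.1890, 0.5669).
q_1·v_2 = 0.5669·(-2) + 0.5669·0 + (-0.1890)·3 + 0.5669·(-3) = -3.4017.
u_2 = v_2 + 3.4017·q_1 = (-0.0714, 1.9286, 2.3571, -1.0714).
‖u_2‖ = 3.2293, so q_2 = (-0.0221, 0.5972, 0.7299, -0.3318).

q_2 = (-0.0221, 0.5972, 0.7299, -0.3318)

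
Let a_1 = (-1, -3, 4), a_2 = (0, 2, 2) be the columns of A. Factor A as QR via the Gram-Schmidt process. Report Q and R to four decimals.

Q = [[-0.1961, 0.0275], [-0.5883, 0.7964], [0.7845, 0.6042]], R = [[5.0990, 0.3922], [0.0000, 2.8011]]

e_1 = a_1/‖a_1‖ = (-1, -3, 4)/5.0990 = (-0.1961, -0.5883, 0.7845).
r_{12} = e_1·a_2 = 0.3922.
u_2 = a_2 − 0.3922·e_1 = (0.0769, 2.2308, 1.6923).
‖u_2‖ = 2.8011, so e_2 = (0.0275, 0.7964, 0.6042).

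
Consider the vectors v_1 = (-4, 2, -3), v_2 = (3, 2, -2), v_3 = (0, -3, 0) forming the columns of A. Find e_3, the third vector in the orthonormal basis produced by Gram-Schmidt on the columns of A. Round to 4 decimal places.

e_1 = v_1/‖v_1‖ = (-4, 2, -3)/5.3852 = (-0.7428, 0.3714, -0.5571).
r_{12} = e_1·v_2 = -0.3714.
u_2 = v_2 + 0.3714·e_1 = (2.7241, 2.1379, -2.2069).
‖u_2‖ = 4.1063, so e_2 = (0.6634, 0.5206, -0.5374).
r_{13} = e_1·v_3 = -1.1142; r_{23} = e_2·v_3 = -1.5619.
u_3 = v_3 + 1.1142·e_1 + 1.5619·e_2 = (0.2086, -1.7730, -1.4601).
‖u_3‖ = 2.3063, so e_3 = (0.0904, -0.7688, -0.6331).

e_3 = (0.0904, -0.7688, -0.6331)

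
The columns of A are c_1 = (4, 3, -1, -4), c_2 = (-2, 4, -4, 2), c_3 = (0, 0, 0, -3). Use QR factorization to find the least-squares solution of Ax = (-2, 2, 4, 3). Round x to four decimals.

c_1 = (4, 3, -1, -4); ‖c_1‖ = 6.4807, so e_1 = (0.6172, 0.4629, -0.1543, -0.6172).
e_1·c_2 = 0.6172·(-2) + 0.4629·4 + (-0.1543)·(-4) + (-0.6172)·2 = 0.0000.
u_2 = c_2 + 0.0000·e_1 = (-2.0000, 4.0000, -4.0000, 2.0000).
‖u_2‖ = 6.3246, so e_2 = (-0.3162, 0.6325, -0.6325, 0.3162).
e_1·c_3 = 0.6172·0 + 0.4629·0 + (-0.1543)·0 + (-0.6172)·(-3) = 1.8516; e_2·c_3 = (-0.3162)·0 + 0.6325·0 + (-0.6325)·0 + 0.3162·(-3) = -0.9487.
u_3 = c_3 − 1.8516·e_1 + 0.9487·e_2 = (-1.4429, -0.2571, -0.3143, -1.5571).
‖u_3‖ = 2.1613, so e_3 = (-0.6676, -0.1190, -0.1454, -0.7204).
Qᵀb = (-2.7775, 0.3162, -1.6458).
Back-substitute: x_3 = -1.6458/2.1613 = -0.7615.
x_2 = (0.3162 + 0.9487·(-0.7615))/6.3246 = -0.0642.
x_1 = (-2.7775 + 0.0000·(-0.0642) − 1.8516·(-0.7615))/6.4807 = -0.2110.

x = (-0.2110, -0.0642, -0.7615)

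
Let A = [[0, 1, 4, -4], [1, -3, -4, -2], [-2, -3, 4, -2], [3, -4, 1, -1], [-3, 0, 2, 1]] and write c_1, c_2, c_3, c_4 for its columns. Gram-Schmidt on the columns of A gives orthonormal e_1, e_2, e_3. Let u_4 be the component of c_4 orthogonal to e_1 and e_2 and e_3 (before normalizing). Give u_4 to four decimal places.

u_4 = (-2.7748, -2.3871, -0.3538, 1.3620, 0.8022)

c_1 = (0, 1, -2, 3, -3); ‖c_1‖ = 4.7958, so e_1 = (0.0000, 0.2085, -0.4170, 0.6255, -0.6255).
e_1·c_2 = 0.0000·1 + 0.2085·(-3) + (-0.4170)·(-3) + 0.6255·(-4) + (-0.6255)·0 = -1.8766.
u_2 = c_2 + 1.8766·e_1 = (1.0000, -2.6087, -3.7826, -2.8261, -1.1739).
‖u_2‖ = 5.6105, so e_2 = (0.1782, -0.4650, -0.6742, -0.5037, -0.2092).
e_1·c_3 = 0.0000·4 + 0.2085·(-4) + (-0.4170)·4 + 0.6255·1 + (-0.6255)·2 = -3.1277; e_2·c_3 = 0.1782·4 + (-0.4650)·(-4) + (-0.6742)·4 + (-0.5037)·1 + (-0.2092)·2 = -1.0462.
u_3 = c_3 + 3.1277·e_1 + 1.0462·e_2 = (4.1865, -3.8343, 1.9903, 2.4296, -0.1754).
‖u_3‖ = 6.4902, so e_3 = (0.6450, -0.5908, 0.3067, 0.3743, -0.0270).
e_1·c_4 = 0.0000·(-4) + 0.2085·(-2) + (-0.4170)·(-2) + 0.6255·(-1) + (-0.6255)·1 = -0.8341; e_2·c_4 = 0.1782·(-4) + (-0.4650)·(-2) + (-0.6742)·(-2) + (-0.5037)·(-1) + (-0.2092)·1 = 1.8599; e_3·c_4 = 0.6450·(-4) + (-0.5908)·(-2) + 0.3067·(-2) + 0.3743·(-1) + (-0.0270)·1 = -2.4133.
u_4 = c_4 + 0.8341·e_1 − 1.8599·e_2 + 2.4133·e_3 = (-2.7748, -2.3871, -0.3538, 1.3620, 0.8022).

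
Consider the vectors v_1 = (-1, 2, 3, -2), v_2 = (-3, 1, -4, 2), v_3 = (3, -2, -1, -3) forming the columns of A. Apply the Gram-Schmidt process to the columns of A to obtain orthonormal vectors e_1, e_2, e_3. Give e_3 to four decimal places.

e_1 = v_1/‖v_1‖ = (-1, 2, 3, -2)/4.2426 = (-0.2357, 0.4714, 0.7071, -0.4714).
r_{12} = e_1·v_2 = -2.5927.
u_2 = v_2 + 2.5927·e_1 = (-3.6111, 2.2222, -2.1667, 0.7778).
‖u_2‖ = 4.8247, so e_2 = (-0.7485, 0.4606, -0.4491, 0.1612).
r_{13} = e_1·v_3 = -0.9428; r_{23} = e_2·v_3 = -3.2011.
u_3 = v_3 + 0.9428·e_1 + 3.2011·e_2 = (0.3819, -0.0811, -1.7709, -2.9284).
‖u_3‖ = 3.4444, so e_3 = (0.1109, -0.0236, -0.5141, -0.8502).

e_3 = (0.1109, -0.0236, -0.5141, -0.8502)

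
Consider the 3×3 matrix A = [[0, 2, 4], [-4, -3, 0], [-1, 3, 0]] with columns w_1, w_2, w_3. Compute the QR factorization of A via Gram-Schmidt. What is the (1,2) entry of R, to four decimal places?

r_{12} = 2.1828

w_1 = (0, -4, -1); ‖w_1‖ = 4.1231, so q_1 = (0.0000, -0.9701, -0.2425).
r_{12} = q_1·w_2 = 2.1828.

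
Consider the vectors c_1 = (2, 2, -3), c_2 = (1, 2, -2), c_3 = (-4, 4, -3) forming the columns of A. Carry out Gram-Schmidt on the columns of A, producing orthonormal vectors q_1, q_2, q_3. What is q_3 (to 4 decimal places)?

c_1 = (2, 2, -3); ‖c_1‖ = 4.1231, so q_1 = (0.4851, 0.4851, -0.7276).
q_1·c_2 = 0.4851·1 + 0.4851·2 + (-0.7276)·(-2) = 2.9104.
u_2 = c_2 − 2.9104·q_1 = (-0.4118, 0.5882, 0.1176).
‖u_2‖ = 0.7276, so q_2 = (-0.5659, 0.8085, 0.1617).
q_1·c_3 = 0.4851·(-4) + 0.4851·4 + (-0.7276)·(-3) = 2.1828; q_2·c_3 = (-0.5659)·(-4) + 0.8085·4 + 0.1617·(-3) = 5.0124.
u_3 = c_3 − 2.1828·q_1 − 5.0124·q_2 = (-2.2222, -1.1111, -2.2222).
‖u_3‖ = 3.3333, so q_3 = (-0.6667, -0.3333, -0.6667).

q_3 = (-0.6667, -0.3333, -0.6667)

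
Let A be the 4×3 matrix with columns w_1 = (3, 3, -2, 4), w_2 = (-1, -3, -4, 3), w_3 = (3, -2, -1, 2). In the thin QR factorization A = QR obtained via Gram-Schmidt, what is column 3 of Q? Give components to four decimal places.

w_1 = (3, 3, -2, 4); ‖w_1‖ = 6.1644, so q_1 = (0.4867, 0.4867, -0.3244, 0.6489).
q_1·w_2 = 0.4867·(-1) + 0.4867·(-3) + (-0.3244)·(-4) + 0.6489·3 = 1.2978.
u_2 = w_2 − 1.2978·q_1 = (-1.6316, -3.6316, -3.5789, 2.1579).
‖u_2‖ = 5.7720, so q_2 = (-0.2827, -0.6292, -0.6201, 0.3739).
q_1·w_3 = 0.4867·3 + 0.4867·(-2) + (-0.3244)·(-1) + 0.6489·2 = 2.1089; q_2·w_3 = (-0.2827)·3 + (-0.6292)·(-2) + (-0.6201)·(-1) + 0.3739·2 = 1.7781.
u_3 = w_3 − 2.1089·q_1 − 1.7781·q_2 = (2.4763, -1.9076, 0.7867, -0.0332).
‖u_3‖ = 3.2235, so q_3 = (0.7682, -0.5918, 0.2441, -0.0103).

q_3 = (0.7682, -0.5918, 0.2441, -0.0103)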